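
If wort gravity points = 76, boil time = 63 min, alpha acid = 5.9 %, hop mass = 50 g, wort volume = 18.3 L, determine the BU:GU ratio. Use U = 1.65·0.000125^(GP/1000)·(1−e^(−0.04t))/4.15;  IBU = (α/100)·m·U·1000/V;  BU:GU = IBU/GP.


U = 1.65·0.000125^(76/1000)·(1−e^(−0.04·63))/4.15 = 0.1847
IBU = (5.9/100)·50·0.1847·1000/18.3 = 29.7675
BU:GU = 29.7675/76

0.3917


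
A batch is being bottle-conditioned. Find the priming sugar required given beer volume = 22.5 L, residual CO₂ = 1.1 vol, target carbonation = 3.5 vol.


sugar = (target − residual)·4.0·V
sugar = (3.5 − 1.1)·4.0·22.5

216.0000 g


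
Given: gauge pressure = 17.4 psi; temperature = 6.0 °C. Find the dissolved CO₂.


vols = (P + 14.695)·(0.01821 + 0.09011·e^(−0.04·T))
vols = (17.4 + 14.695)·(0.01821 + 0.09011·e^(−0.04·6.0))

2.8594 volumes


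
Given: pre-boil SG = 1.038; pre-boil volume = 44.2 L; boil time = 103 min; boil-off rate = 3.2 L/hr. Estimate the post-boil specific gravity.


V_post = V_pre − rate·(t/60);  SG_post = 1 + (SG_pre−1)·V_pre/V_post
V_post = 44.2 − 3.2·(103/60) = 38.7067
SG_post = 1 + (1.038 − 1)·44.2/38.7067

1.0434


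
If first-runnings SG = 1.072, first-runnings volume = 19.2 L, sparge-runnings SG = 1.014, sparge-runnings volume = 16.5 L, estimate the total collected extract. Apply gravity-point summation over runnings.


total = Σ (SG_i − 1)·1000·V_i
first = (1.072 − 1)·1000·19.2 = 1382.4000
sparge = (1.014 − 1)·1000·16.5 = 231.0000
total = 1382.4000 + 231.0000

1613.4000 gravity·L


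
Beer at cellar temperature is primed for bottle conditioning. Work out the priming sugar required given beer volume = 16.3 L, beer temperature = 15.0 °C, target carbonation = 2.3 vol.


residual = 14.695·(0.01821 + 0.09011·e^(−0.04·T));  sugar = (target − residual)·4.0·V
residual = 14.695·(0.01821 + 0.09011·e^(−0.04·15.0)) = 0.9943
sugar = (2.3 − 0.9943)·4.0·16.3

85.1307 g


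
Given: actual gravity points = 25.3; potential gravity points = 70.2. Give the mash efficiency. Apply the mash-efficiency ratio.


efficiency = actual / potential × 100
efficiency = 25.3 / 70.2 × 100

36.0399 %


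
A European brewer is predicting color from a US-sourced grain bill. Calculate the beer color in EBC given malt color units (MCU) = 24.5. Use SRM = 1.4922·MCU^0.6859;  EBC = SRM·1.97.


SRM = 1.4922·24.5^0.6859 = 13.3862
EBC = 13.3862·1.97

26.3707 EBC


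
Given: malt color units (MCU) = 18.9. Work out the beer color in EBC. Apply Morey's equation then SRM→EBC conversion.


SRM = 1.4922·MCU^0.6859;  EBC = SRM·1.97
SRM = 1.4922·18.9^0.6859 = 11.2035
EBC = 11.2035·1.97

22.0708 EBC


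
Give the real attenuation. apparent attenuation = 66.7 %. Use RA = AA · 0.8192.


RA = 66.7 · 0.8192

54.6406 %


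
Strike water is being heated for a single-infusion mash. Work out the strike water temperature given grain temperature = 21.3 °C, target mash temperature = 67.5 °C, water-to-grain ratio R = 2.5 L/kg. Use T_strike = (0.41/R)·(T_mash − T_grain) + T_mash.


T_strike = (0.41/2.5)·(67.5 − 21.3) + 67.5

75.0768 °C


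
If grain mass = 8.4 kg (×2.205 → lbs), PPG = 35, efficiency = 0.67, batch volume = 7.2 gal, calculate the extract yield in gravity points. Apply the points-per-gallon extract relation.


points = lbs × PPG × eff / vol
lbs = 8.4 × 2.205 = 18.5220
points = 18.5220 × 35 × 0.67 / 7.2

60.3251 points


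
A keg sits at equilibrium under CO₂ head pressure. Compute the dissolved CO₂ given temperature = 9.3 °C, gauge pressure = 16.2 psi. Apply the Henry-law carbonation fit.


vols = (P + 14.695)·(0.01821 + 0.09011·e^(−0.04·T))
vols = (16.2 + 14.695)·(0.01821 + 0.09011·e^(−0.04·9.3))

2.4817 volumes


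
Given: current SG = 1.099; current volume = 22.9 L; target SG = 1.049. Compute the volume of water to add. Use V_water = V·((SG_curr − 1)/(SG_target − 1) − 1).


V_water = 22.9·((1.099 − 1)/(1.049 − 1) − 1)

23.3673 L


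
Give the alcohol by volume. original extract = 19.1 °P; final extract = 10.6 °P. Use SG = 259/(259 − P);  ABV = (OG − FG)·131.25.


OG = 259/(259 − 19.1) = 1.0796
FG = 259/(259 − 10.6) = 1.0427
ABV = (1.0796 − 1.0427)·131.25

4.8488 % ABV


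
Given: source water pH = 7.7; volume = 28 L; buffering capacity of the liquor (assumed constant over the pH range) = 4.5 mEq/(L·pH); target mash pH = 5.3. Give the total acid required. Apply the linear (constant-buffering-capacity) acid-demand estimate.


acid = buffering capacity · (pH_source − pH_target) · V
acid = 4.5 · (7.7 − 5.3) · 28

302.4000 mEq


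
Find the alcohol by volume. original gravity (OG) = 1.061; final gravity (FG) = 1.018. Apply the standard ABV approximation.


ABV = (OG − FG) · 131.25
ABV = (1.061 − 1.018) · 131.25

5.6437 % ABV


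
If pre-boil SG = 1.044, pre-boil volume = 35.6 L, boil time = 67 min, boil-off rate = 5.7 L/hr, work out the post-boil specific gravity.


V_post = V_pre − rate·(t/60);  SG_post = 1 + (SG_pre−1)·V_pre/V_post
V_post = 35.6 − 5.7·(67/60) = 29.2350
SG_post = 1 + (1.044 − 1)·35.6/29.2350

1.0536


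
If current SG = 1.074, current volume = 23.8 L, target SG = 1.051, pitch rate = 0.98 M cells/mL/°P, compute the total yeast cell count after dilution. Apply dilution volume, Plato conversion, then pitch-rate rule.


V_w = V·((SG_c−1)/(SG_t−1)−1);  °P = 259 − 259/SG_t;  cells = rate·(V+V_w)·°P
V_w = 23.8·((1.074−1)/(1.051−1)−1) = 10.7333
V_final = 23.8 + 10.7333 = 34.5333
°P = 259 − 259/1.051 = 12.5680
cells = 0.98·34.5333·12.5680

425.3357 billion cells


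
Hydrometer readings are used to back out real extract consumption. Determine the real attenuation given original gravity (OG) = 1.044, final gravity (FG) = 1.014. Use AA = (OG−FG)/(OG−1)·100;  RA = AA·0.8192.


AA = (1.044 − 1.014)/(1.044 − 1)·100 = 68.1818
RA = 68.1818·0.8192

55.8545 %


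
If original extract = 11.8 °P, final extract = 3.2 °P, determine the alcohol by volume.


SG = 259/(259 − P);  ABV = (OG − FG)·131.25
OG = 259/(259 − 11.8) = 1.0477
FG = 259/(259 − 3.2) = 1.0125
ABV = (1.0477 − 1.0125)·131.25

4.6233 % ABV


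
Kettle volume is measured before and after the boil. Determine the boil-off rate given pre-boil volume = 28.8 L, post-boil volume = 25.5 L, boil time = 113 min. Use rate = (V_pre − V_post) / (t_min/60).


rate = (28.8 − 25.5) / (113/60)

1.7522 L/hr


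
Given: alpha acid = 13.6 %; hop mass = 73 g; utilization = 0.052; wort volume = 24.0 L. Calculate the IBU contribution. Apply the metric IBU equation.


IBU = (α/100)·mass·U·1000 / V
IBU = (13.6/100)·73·0.052·1000 / 24.0

21.5107 IBU


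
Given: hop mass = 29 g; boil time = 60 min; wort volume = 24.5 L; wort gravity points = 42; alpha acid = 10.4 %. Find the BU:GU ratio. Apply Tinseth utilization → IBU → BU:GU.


U = 1.65·0.000125^(GP/1000)·(1−e^(−0.04t))/4.15;  IBU = (α/100)·m·U·1000/V;  BU:GU = IBU/GP
U = 1.65·0.000125^(42/1000)·(1−e^(−0.04·60))/4.15 = 0.2479
IBU = (10.4/100)·29·0.2479·1000/24.5 = 30.5119
BU:GU = 30.5119/42

0.7265


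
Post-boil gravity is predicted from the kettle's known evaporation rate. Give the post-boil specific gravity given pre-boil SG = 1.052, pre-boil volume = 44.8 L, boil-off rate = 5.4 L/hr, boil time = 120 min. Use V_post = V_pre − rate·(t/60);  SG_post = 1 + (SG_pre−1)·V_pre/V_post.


V_post = 44.8 − 5.4·(120/60) = 34.0000
SG_post = 1 + (1.052 − 1)·44.8/34.0000

1.0685


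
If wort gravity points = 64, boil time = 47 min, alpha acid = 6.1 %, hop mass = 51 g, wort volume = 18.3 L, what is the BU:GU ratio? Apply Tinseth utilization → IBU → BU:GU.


U = 1.65·0.000125^(GP/1000)·(1−e^(−0.04t))/4.15;  IBU = (α/100)·m·U·1000/V;  BU:GU = IBU/GP
U = 1.65·0.000125^(64/1000)·(1−e^(−0.04·47))/4.15 = 0.1896
IBU = (6.1/100)·51·0.1896·1000/18.3 = 32.2241
BU:GU = 32.2241/64

0.5035


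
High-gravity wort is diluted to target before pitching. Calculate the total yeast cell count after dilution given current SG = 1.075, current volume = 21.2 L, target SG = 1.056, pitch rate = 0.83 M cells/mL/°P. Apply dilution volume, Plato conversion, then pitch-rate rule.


V_w = V·((SG_c−1)/(SG_t−1)−1);  °P = 259 − 259/SG_t;  cells = rate·(V+V_w)·°P
V_w = 21.2·((1.075−1)/(1.056−1)−1) = 7.1929
V_final = 21.2 + 7.1929 = 28.3929
°P = 259 − 259/1.056 = 13.7348
cells = 0.83·28.3929·13.7348

323.6764 billion cells


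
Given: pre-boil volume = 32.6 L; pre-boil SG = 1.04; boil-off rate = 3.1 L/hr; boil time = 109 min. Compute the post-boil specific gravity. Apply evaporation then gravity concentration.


V_post = V_pre − rate·(t/60);  SG_post = 1 + (SG_pre−1)·V_pre/V_post
V_post = 32.6 − 3.1·(109/60) = 26.9683
SG_post = 1 + (1.04 − 1)·32.6/26.9683

1.0484


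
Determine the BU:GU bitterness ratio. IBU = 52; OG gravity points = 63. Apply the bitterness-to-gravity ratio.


BU:GU = IBU / OG_points
BU:GU = 52 / 63

0.8254


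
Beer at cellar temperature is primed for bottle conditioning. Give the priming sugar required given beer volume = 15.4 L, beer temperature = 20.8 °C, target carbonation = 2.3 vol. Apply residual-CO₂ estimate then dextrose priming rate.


residual = 14.695·(0.01821 + 0.09011·e^(−0.04·T));  sugar = (target − residual)·4.0·V
residual = 14.695·(0.01821 + 0.09011·e^(−0.04·20.8)) = 0.8438
sugar = (2.3 − 0.8438)·4.0·15.4

89.6992 g


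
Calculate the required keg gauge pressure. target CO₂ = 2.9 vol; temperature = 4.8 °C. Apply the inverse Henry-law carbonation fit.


psi = vols/(0.01821 + 0.09011·e^(−0.04·T)) − 14.695
psi = 2.9/(0.01821 + 0.09011·e^(−0.04·4.8)) − 14.695

16.6298 psi


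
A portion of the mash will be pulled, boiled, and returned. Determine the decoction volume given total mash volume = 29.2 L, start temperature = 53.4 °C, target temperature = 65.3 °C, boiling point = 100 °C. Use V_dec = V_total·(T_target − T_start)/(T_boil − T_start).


V_dec = 29.2·(65.3 − 53.4)/(100 − 53.4)

7.4567 L


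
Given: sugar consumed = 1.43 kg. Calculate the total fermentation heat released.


Q = m_sugar · 590 kJ/kg
Q = 1.43 · 590

843.7000 kJ


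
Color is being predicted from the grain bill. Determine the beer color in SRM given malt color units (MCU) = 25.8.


SRM = 1.4922 · MCU^0.6859
SRM = 1.4922 · 25.8^0.6859

13.8694 SRM


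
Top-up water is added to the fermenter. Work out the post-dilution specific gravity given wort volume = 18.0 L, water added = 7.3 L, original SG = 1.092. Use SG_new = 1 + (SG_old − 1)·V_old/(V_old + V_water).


pts = (1.092 − 1)·1000·18.0/(18.0 + 7.3) = 65.4545
SG_new = 1 + 65.4545/1000

1.0655


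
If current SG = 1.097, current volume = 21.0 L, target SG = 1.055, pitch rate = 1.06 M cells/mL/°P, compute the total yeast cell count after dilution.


V_w = V·((SG_c−1)/(SG_t−1)−1);  °P = 259 − 259/SG_t;  cells = rate·(V+V_w)·°P
V_w = 21.0·((1.097−1)/(1.055−1)−1) = 16.0364
V_final = 21.0 + 16.0364 = 37.0364
°P = 259 − 259/1.055 = 13.5024
cells = 1.06·37.0364·13.5024

530.0834 billion cells


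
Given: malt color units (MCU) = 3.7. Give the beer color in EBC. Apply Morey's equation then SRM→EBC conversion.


SRM = 1.4922·MCU^0.6859;  EBC = SRM·1.97
SRM = 1.4922·3.7^0.6859 = 3.6606
EBC = 3.6606·1.97

7.2115 EBC


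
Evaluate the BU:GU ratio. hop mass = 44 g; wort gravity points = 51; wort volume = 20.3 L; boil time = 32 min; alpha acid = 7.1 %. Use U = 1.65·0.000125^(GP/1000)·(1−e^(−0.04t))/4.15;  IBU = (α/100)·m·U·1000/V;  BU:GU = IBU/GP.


U = 1.65·0.000125^(51/1000)·(1−e^(−0.04·32))/4.15 = 0.1815
IBU = (7.1/100)·44·0.1815·1000/20.3 = 27.9324
BU:GU = 27.9324/51

0.5477


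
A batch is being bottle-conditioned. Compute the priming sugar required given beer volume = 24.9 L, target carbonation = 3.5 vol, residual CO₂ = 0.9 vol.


sugar = (target − residual)·4.0·V
sugar = (3.5 − 0.9)·4.0·24.9

258.9600 g


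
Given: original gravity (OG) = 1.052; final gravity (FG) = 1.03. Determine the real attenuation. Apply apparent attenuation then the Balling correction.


AA = (OG−FG)/(OG−1)·100;  RA = AA·0.8192
AA = (1.052 − 1.03)/(1.052 − 1)·100 = 42.3077
RA = 42.3077·0.8192

34.6585 %


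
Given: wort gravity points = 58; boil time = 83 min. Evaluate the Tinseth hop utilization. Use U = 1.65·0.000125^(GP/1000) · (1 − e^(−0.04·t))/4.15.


bigness = 1.65·0.000125^(58/1000) = 0.9797
boil_factor = (1 − e^(−0.04·83))/4.15 = 0.2323
U = 0.9797 · 0.2323

0.2275


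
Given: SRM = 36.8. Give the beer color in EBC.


EBC = SRM · 1.97
EBC = 36.8 · 1.97

72.4960 EBC


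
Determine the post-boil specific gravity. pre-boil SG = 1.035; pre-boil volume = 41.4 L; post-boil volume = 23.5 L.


SG_post = 1 + (SG_pre − 1)·V_pre/V_post
pts_pre = (1.035 − 1)·1000 = 35.0000
pts_post = 35.0000·41.4/23.5 = 61.6596
SG_post = 1 + 61.6596/1000

1.0617


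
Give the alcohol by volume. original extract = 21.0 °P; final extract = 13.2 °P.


SG = 259/(259 − P);  ABV = (OG − FG)·131.25
OG = 259/(259 − 21.0) = 1.0882
FG = 259/(259 − 13.2) = 1.0537
ABV = (1.0882 − 1.0537)·131.25

4.5325 % ABV


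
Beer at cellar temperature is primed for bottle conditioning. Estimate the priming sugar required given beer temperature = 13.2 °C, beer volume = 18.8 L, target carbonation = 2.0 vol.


residual = 14.695·(0.01821 + 0.09011·e^(−0.04·T));  sugar = (target − residual)·4.0·V
residual = 14.695·(0.01821 + 0.09011·e^(−0.04·13.2)) = 1.0486
sugar = (2.0 − 1.0486)·4.0·18.8

71.5477 g


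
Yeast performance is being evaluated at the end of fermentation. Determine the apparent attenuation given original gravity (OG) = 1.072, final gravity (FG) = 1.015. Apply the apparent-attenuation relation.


AA = (OG − FG)/(OG − 1) · 100
AA = (1.072 − 1.015)/(1.072 − 1) · 100

79.1667 %


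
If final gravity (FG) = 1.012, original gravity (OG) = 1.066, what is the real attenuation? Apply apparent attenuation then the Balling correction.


AA = (OG−FG)/(OG−1)·100;  RA = AA·0.8192
AA = (1.066 − 1.012)/(1.066 − 1)·100 = 81.8182
RA = 81.8182·0.8192

67.0255 %


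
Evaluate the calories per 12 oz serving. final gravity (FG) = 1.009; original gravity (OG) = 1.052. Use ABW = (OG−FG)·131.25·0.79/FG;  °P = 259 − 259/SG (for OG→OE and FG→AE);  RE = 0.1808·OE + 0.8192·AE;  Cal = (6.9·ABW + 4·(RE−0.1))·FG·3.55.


ABW = (1.052 − 1.009)·131.25·0.79/1.009 = 4.4188
OE = 259 − 259/1.052 = 12.8023 °P
AE = 259 − 259/1.009 = 2.3102 °P
RE = 0.1808·12.8023 + 0.8192·2.3102 = 4.2072 °P
Cal = (6.9·4.4188 + 4·(4.2072−0.1))·1.009·3.55

168.0593 kcal


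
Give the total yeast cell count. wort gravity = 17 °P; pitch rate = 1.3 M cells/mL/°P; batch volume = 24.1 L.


cells (billions) = rate · V_L · °P
cells = 1.3 · 24.1 · 17

532.6100 billion cells


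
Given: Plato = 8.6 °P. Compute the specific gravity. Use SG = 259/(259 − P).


SG = 259/(259 − 8.6)

1.0343


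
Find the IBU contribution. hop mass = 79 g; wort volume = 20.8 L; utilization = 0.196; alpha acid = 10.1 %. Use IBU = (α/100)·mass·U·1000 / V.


IBU = (10.1/100)·79·0.196·1000 / 20.8

75.1867 IBU


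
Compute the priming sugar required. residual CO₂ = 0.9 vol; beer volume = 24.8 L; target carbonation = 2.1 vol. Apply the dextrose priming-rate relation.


sugar = (target − residual)·4.0·V
sugar = (2.1 − 0.9)·4.0·24.8

119.0400 g


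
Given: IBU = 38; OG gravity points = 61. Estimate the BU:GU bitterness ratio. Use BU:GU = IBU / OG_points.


BU:GU = 38 / 61

0.6230


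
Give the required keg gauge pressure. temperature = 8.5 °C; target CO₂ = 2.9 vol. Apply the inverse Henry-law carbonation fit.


psi = vols/(0.01821 + 0.09011·e^(−0.04·T)) − 14.695
psi = 2.9/(0.01821 + 0.09011·e^(−0.04·8.5)) − 14.695

20.5216 psi


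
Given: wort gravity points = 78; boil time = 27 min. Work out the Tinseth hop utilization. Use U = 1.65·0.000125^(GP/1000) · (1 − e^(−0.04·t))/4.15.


bigness = 1.65·0.000125^(78/1000) = 0.8185
boil_factor = (1 − e^(−0.04·27))/4.15 = 0.1591
U = 0.8185 · 0.1591

0.1303


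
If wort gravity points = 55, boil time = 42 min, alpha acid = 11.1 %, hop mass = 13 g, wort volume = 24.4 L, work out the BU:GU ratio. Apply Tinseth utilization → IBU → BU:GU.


U = 1.65·0.000125^(GP/1000)·(1−e^(−0.04t))/4.15;  IBU = (α/100)·m·U·1000/V;  BU:GU = IBU/GP
U = 1.65·0.000125^(55/1000)·(1−e^(−0.04·42))/4.15 = 0.1973
IBU = (11.1/100)·13·0.1973·1000/24.4 = 11.6699
BU:GU = 11.6699/55

0.2122


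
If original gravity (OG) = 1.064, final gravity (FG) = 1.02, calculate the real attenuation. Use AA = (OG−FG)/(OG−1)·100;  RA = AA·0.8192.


AA = (1.064 − 1.02)/(1.064 − 1)·100 = 68.7500
RA = 68.7500·0.8192

56.3200 %


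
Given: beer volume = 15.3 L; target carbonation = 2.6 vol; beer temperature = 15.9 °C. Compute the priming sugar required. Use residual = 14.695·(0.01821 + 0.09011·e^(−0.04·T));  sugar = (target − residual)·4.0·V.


residual = 14.695·(0.01821 + 0.09011·e^(−0.04·15.9)) = 0.9686
sugar = (2.6 − 0.9686)·4.0·15.3

99.8406 g


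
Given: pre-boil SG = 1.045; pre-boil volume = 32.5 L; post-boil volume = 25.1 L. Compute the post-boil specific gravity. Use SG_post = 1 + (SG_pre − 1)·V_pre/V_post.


pts_pre = (1.045 − 1)·1000 = 45.0000
pts_post = 45.0000·32.5/25.1 = 58.2669
SG_post = 1 + 58.2669/1000

1.0583


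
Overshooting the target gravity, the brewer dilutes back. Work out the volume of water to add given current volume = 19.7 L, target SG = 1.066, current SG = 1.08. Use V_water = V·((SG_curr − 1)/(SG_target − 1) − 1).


V_water = 19.7·((1.08 − 1)/(1.066 − 1) − 1)

4.1788 L


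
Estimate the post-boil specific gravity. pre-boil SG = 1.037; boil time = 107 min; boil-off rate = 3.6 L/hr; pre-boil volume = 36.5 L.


V_post = V_pre − rate·(t/60);  SG_post = 1 + (SG_pre−1)·V_pre/V_post
V_post = 36.5 − 3.6·(107/60) = 30.0800
SG_post = 1 + (1.037 − 1)·36.5/30.0800

1.0449


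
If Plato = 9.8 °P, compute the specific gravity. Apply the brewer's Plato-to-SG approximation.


SG = 259/(259 − P)
SG = 259/(259 − 9.8)

1.0393


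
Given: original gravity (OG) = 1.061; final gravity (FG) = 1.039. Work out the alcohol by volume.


ABV = (OG − FG) · 131.25
ABV = (1.061 − 1.039) · 131.25

2.8875 % ABV


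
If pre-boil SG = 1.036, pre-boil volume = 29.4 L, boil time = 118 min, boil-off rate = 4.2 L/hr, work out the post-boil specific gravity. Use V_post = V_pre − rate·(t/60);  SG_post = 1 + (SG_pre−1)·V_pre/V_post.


V_post = 29.4 − 4.2·(118/60) = 21.1400
SG_post = 1 + (1.036 − 1)·29.4/21.1400

1.0501


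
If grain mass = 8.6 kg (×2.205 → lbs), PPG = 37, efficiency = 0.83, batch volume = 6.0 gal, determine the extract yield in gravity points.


points = lbs × PPG × eff / vol
lbs = 8.6 × 2.205 = 18.9630
points = 18.9630 × 37 × 0.83 / 6.0

97.0590 points


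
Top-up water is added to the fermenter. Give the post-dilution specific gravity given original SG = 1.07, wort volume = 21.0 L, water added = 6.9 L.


SG_new = 1 + (SG_old − 1)·V_old/(V_old + V_water)
pts = (1.07 − 1)·1000·21.0/(21.0 + 6.9) = 52.6882
SG_new = 1 + 52.6882/1000

1.0527


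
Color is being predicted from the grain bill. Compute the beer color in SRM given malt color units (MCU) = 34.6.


SRM = 1.4922 · MCU^0.6859
SRM = 1.4922 · 34.6^0.6859

16.9621 SRM


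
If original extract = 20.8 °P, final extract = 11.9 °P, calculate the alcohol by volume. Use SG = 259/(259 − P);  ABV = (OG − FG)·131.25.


OG = 259/(259 − 20.8) = 1.0873
FG = 259/(259 − 11.9) = 1.0482
ABV = (1.0873 − 1.0482)·131.25

5.1401 % ABV


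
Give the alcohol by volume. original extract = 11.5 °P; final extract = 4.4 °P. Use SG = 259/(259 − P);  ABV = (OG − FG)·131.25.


OG = 259/(259 − 11.5) = 1.0465
FG = 259/(259 − 4.4) = 1.0173
ABV = (1.0465 − 1.0173)·131.25

3.8302 % ABV


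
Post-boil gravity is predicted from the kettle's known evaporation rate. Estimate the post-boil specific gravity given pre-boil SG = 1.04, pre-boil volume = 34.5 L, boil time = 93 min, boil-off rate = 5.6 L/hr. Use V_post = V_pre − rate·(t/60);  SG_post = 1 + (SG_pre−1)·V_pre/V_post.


V_post = 34.5 − 5.6·(93/60) = 25.8200
SG_post = 1 + (1.04 − 1)·34.5/25.8200

1.0534


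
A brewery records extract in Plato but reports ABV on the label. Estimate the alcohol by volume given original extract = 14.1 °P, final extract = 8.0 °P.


SG = 259/(259 − P);  ABV = (OG − FG)·131.25
OG = 259/(259 − 14.1) = 1.0576
FG = 259/(259 − 8.0) = 1.0319
ABV = (1.0576 − 1.0319)·131.25

3.3734 % ABV


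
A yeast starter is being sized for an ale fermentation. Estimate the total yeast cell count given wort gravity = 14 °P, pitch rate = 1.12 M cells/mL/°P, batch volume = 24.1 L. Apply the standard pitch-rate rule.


cells (billions) = rate · V_L · °P
cells = 1.12 · 24.1 · 14

377.8880 billion cells


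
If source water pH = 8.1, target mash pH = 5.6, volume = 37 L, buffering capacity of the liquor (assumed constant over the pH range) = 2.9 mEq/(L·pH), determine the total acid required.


acid = buffering capacity · (pH_source − pH_target) · V
acid = 2.9 · (8.1 − 5.6) · 37

268.2500 mEq


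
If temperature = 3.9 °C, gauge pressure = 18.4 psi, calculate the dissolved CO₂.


vols = (P + 14.695)·(0.01821 + 0.09011·e^(−0.04·T))
vols = (18.4 + 14.695)·(0.01821 + 0.09011·e^(−0.04·3.9))

3.1541 volumes


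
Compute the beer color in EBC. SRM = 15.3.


EBC = SRM · 1.97
EBC = 15.3 · 1.97

30.1410 EBC


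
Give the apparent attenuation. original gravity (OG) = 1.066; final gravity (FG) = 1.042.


AA = (OG − FG)/(OG − 1) · 100
AA = (1.066 − 1.042)/(1.066 − 1) · 100

36.3636 %


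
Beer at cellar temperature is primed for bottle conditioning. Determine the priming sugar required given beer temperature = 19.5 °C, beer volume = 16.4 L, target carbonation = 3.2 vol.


residual = 14.695·(0.01821 + 0.09011·e^(−0.04·T));  sugar = (target − residual)·4.0·V
residual = 14.695·(0.01821 + 0.09011·e^(−0.04·19.5)) = 0.8746
sugar = (3.2 − 0.8746)·4.0·16.4

152.5461 g


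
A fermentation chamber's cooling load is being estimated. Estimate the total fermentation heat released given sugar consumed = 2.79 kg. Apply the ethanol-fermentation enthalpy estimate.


Q = m_sugar · 590 kJ/kg
Q = 2.79 · 590

1646.1000 kJ


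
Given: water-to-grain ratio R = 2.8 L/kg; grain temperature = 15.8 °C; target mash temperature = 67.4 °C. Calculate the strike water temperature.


T_strike = (0.41/R)·(T_mash − T_grain) + T_mash
T_strike = (0.41/2.8)·(67.4 − 15.8) + 67.4

74.9557 °C


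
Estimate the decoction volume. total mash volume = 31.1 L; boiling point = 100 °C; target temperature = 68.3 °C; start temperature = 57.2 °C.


V_dec = V_total·(T_target − T_start)/(T_boil − T_start)
V_dec = 31.1·(68.3 − 57.2)/(100 − 57.2)

8.0657 L


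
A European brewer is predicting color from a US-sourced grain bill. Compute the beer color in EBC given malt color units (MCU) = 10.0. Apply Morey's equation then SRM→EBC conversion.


SRM = 1.4922·MCU^0.6859;  EBC = SRM·1.97
SRM = 1.4922·10.0^0.6859 = 7.2398
EBC = 7.2398·1.97

14.2624 EBC


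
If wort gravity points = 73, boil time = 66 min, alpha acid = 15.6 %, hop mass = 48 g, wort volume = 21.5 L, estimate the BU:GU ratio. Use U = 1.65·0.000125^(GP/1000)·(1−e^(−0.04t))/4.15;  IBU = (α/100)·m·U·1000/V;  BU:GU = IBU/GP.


U = 1.65·0.000125^(73/1000)·(1−e^(−0.04·66))/4.15 = 0.1916
IBU = (15.6/100)·48·0.1916·1000/21.5 = 66.7244
BU:GU = 66.7244/73

0.9140


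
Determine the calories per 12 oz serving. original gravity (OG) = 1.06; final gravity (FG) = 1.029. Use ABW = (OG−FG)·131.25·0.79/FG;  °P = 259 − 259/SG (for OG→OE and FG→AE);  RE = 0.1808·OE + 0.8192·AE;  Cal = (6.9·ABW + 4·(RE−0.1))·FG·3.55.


ABW = (1.06 − 1.029)·131.25·0.79/1.029 = 3.1237
OE = 259 − 259/1.06 = 14.6604 °P
AE = 259 − 259/1.029 = 7.2993 °P
RE = 0.1808·14.6604 + 0.8192·7.2993 = 8.6302 °P
Cal = (6.9·3.1237 + 4·(8.6302−0.1))·1.029·3.55

203.3761 kcal


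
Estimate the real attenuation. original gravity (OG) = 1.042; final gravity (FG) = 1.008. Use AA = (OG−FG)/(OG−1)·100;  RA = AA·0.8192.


AA = (1.042 − 1.008)/(1.042 − 1)·100 = 80.9524
RA = 80.9524·0.8192

66.3162 %


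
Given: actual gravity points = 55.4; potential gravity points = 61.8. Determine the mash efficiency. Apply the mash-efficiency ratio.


efficiency = actual / potential × 100
efficiency = 55.4 / 61.8 × 100

89.6440 %


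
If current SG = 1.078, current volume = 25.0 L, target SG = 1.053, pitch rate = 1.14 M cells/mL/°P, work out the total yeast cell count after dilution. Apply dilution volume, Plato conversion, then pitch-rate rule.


V_w = V·((SG_c−1)/(SG_t−1)−1);  °P = 259 − 259/SG_t;  cells = rate·(V+V_w)·°P
V_w = 25.0·((1.078−1)/(1.053−1)−1) = 11.7925
V_final = 25.0 + 11.7925 = 36.7925
°P = 259 − 259/1.053 = 13.0361
cells = 1.14·36.7925·13.0361

546.7778 billion cells


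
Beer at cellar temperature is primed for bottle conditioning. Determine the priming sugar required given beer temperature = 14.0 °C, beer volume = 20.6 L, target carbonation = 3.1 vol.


residual = 14.695·(0.01821 + 0.09011·e^(−0.04·T));  sugar = (target − residual)·4.0·V
residual = 14.695·(0.01821 + 0.09011·e^(−0.04·14.0)) = 1.0240
sugar = (3.1 − 1.0240)·4.0·20.6

171.0647 g


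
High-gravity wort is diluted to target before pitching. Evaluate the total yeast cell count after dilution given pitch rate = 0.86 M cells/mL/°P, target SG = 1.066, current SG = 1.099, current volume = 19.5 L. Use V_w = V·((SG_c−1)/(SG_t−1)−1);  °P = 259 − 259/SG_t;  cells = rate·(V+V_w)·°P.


V_w = 19.5·((1.099−1)/(1.066−1)−1) = 9.7500
V_final = 19.5 + 9.7500 = 29.2500
°P = 259 − 259/1.066 = 16.0356
cells = 0.86·29.2500·16.0356

403.3767 billion cells


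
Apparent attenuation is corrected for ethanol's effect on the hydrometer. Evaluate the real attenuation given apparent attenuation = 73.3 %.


RA = AA · 0.8192
RA = 73.3 · 0.8192

60.0474 %


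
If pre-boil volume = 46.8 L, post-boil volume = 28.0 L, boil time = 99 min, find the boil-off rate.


rate = (V_pre − V_post) / (t_min/60)
rate = (46.8 − 28.0) / (99/60)

11.3939 L/hr


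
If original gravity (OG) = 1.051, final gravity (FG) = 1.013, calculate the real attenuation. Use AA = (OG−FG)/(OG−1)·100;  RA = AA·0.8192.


AA = (1.051 − 1.013)/(1.051 − 1)·100 = 74.5098
RA = 74.5098·0.8192

61.0384 %


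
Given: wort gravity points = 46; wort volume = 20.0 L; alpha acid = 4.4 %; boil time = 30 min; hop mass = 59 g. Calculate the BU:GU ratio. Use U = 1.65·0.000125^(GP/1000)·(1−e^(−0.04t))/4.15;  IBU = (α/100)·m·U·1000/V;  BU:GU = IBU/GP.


U = 1.65·0.000125^(46/1000)·(1−e^(−0.04·30))/4.15 = 0.1838
IBU = (4.4/100)·59·0.1838·1000/20.0 = 23.8520
BU:GU = 23.8520/46

0.5185


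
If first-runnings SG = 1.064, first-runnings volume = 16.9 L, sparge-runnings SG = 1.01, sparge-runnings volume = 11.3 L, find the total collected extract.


total = Σ (SG_i − 1)·1000·V_i
first = (1.064 − 1)·1000·16.9 = 1081.6000
sparge = (1.01 − 1)·1000·11.3 = 113.0000
total = 1081.6000 + 113.0000

1194.6000 gravity·L


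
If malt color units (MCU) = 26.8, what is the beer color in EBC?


SRM = 1.4922·MCU^0.6859;  EBC = SRM·1.97
SRM = 1.4922·26.8^0.6859 = 14.2359
EBC = 14.2359·1.97

28.0447 EBC


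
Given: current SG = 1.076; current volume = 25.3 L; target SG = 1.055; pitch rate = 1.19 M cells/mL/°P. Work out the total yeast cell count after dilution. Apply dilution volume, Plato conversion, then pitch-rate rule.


V_w = V·((SG_c−1)/(SG_t−1)−1);  °P = 259 − 259/SG_t;  cells = rate·(V+V_w)·°P
V_w = 25.3·((1.076−1)/(1.055−1)−1) = 9.6600
V_final = 25.3 + 9.6600 = 34.9600
°P = 259 − 259/1.055 = 13.5024
cells = 1.19·34.9600·13.5024

561.7310 billion cells


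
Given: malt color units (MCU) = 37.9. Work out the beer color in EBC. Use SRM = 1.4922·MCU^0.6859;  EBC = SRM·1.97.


SRM = 1.4922·37.9^0.6859 = 18.0558
EBC = 18.0558·1.97

35.5698 EBC


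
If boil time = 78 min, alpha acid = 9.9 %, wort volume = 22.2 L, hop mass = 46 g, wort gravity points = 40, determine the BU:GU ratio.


U = 1.65·0.000125^(GP/1000)·(1−e^(−0.04t))/4.15;  IBU = (α/100)·m·U·1000/V;  BU:GU = IBU/GP
U = 1.65·0.000125^(40/1000)·(1−e^(−0.04·78))/4.15 = 0.2653
IBU = (9.9/100)·46·0.2653·1000/22.2 = 54.4175
BU:GU = 54.4175/40

1.3604


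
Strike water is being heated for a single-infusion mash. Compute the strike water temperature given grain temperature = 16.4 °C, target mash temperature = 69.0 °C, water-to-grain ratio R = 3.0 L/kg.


T_strike = (0.41/R)·(T_mash − T_grain) + T_mash
T_strike = (0.41/3.0)·(69.0 − 16.4) + 69.0

76.1887 °C


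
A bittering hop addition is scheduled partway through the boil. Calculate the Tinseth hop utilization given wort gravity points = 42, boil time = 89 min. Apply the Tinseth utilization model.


U = 1.65·0.000125^(GP/1000) · (1 − e^(−0.04·t))/4.15
bigness = 1.65·0.000125^(42/1000) = 1.1312
boil_factor = (1 − e^(−0.04·89))/4.15 = 0.2341
U = 1.1312 · 0.2341

0.2648


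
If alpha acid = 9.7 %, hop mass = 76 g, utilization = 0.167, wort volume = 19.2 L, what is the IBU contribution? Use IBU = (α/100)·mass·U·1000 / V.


IBU = (9.7/100)·76·0.167·1000 / 19.2

64.1210 IBU


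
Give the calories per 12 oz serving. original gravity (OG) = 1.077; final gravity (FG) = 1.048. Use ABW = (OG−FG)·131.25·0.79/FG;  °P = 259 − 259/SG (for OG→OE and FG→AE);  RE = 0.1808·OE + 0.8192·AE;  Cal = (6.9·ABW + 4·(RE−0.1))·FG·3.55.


ABW = (1.077 − 1.048)·131.25·0.79/1.048 = 2.8692
OE = 259 − 259/1.077 = 18.5172 °P
AE = 259 − 259/1.048 = 11.8626 °P
RE = 0.1808·18.5172 + 0.8192·11.8626 = 13.0657 °P
Cal = (6.9·2.8692 + 4·(13.0657−0.1))·1.048·3.55

266.6059 kcal


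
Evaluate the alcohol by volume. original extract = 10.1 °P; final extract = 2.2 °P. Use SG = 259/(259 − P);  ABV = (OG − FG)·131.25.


OG = 259/(259 − 10.1) = 1.0406
FG = 259/(259 − 2.2) = 1.0086
ABV = (1.0406 − 1.0086)·131.25

4.2015 % ABV


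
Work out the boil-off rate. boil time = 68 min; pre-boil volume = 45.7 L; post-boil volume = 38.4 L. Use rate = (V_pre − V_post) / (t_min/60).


rate = (45.7 − 38.4) / (68/60)

6.4412 L/hr


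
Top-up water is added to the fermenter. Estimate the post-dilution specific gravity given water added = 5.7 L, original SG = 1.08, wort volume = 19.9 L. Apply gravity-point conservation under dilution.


SG_new = 1 + (SG_old − 1)·V_old/(V_old + V_water)
pts = (1.08 − 1)·1000·19.9/(19.9 + 5.7) = 62.1875
SG_new = 1 + 62.1875/1000

1.0622


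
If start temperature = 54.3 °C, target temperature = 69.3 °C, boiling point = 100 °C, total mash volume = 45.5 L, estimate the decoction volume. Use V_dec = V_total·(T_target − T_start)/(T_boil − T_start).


V_dec = 45.5·(69.3 − 54.3)/(100 − 54.3)

14.9344 L


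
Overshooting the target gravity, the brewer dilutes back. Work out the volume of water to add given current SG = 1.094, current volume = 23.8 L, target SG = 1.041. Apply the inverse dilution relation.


V_water = V·((SG_curr − 1)/(SG_target − 1) − 1)
V_water = 23.8·((1.094 − 1)/(1.041 − 1) − 1)

30.7659 L


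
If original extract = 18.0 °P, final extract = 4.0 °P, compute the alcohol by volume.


SG = 259/(259 − P);  ABV = (OG − FG)·131.25
OG = 259/(259 − 18.0) = 1.0747
FG = 259/(259 − 4.0) = 1.0157
ABV = (1.0747 − 1.0157)·131.25

7.7441 % ABV


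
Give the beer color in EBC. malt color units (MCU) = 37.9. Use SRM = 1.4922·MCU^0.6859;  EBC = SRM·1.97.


SRM = 1.4922·37.9^0.6859 = 18.0558
EBC = 18.0558·1.97

35.5698 EBC


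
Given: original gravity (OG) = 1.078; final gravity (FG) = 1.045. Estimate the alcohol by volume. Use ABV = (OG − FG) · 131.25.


ABV = (1.078 − 1.045) · 131.25

4.3313 % ABV


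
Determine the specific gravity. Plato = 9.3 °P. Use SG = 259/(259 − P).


SG = 259/(259 − 9.3)

1.0372


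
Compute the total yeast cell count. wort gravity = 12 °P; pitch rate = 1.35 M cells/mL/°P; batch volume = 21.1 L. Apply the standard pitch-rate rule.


cells (billions) = rate · V_L · °P
cells = 1.35 · 21.1 · 12

341.8200 billion cells


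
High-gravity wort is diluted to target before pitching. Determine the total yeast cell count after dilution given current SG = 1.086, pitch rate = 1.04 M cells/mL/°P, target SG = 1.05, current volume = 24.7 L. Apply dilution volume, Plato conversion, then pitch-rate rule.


V_w = V·((SG_c−1)/(SG_t−1)−1);  °P = 259 − 259/SG_t;  cells = rate·(V+V_w)·°P
V_w = 24.7·((1.086−1)/(1.05−1)−1) = 17.7840
V_final = 24.7 + 17.7840 = 42.4840
°P = 259 − 259/1.05 = 12.3333
cells = 1.04·42.4840·12.3333

544.9281 billion cells


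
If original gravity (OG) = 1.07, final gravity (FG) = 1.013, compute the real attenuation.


AA = (OG−FG)/(OG−1)·100;  RA = AA·0.8192
AA = (1.07 − 1.013)/(1.07 − 1)·100 = 81.4286
RA = 81.4286·0.8192

66.7063 %


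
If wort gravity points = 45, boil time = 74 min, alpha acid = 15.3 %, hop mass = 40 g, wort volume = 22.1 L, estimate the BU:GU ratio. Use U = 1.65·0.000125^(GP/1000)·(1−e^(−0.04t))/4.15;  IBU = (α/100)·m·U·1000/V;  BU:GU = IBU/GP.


U = 1.65·0.000125^(45/1000)·(1−e^(−0.04·74))/4.15 = 0.2516
IBU = (15.3/100)·40·0.2516·1000/22.1 = 69.6702
BU:GU = 69.6702/45

1.5482


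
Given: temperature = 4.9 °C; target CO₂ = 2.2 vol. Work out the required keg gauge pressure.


psi = vols/(0.01821 + 0.09011·e^(−0.04·T)) − 14.695
psi = 2.2/(0.01821 + 0.09011·e^(−0.04·4.9)) − 14.695

9.1451 psi


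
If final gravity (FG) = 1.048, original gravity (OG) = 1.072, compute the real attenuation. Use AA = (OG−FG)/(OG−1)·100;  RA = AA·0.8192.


AA = (1.072 − 1.048)/(1.072 − 1)·100 = 33.3333
RA = 33.3333·0.8192

27.3067 %


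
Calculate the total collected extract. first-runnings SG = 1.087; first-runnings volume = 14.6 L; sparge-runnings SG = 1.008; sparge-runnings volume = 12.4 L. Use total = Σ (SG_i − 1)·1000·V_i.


first = (1.087 − 1)·1000·14.6 = 1270.2000
sparge = (1.008 − 1)·1000·12.4 = 99.2000
total = 1270.2000 + 99.2000

1369.4000 gravity·L


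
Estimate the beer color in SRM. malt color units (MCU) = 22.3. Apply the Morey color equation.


SRM = 1.4922 · MCU^0.6859
SRM = 1.4922 · 22.3^0.6859

12.5496 SRM


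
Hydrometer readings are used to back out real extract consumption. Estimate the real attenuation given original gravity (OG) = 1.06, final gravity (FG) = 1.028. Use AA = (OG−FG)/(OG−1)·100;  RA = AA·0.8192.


AA = (1.06 − 1.028)/(1.06 − 1)·100 = 53.3333
RA = 53.3333·0.8192

43.6907 %


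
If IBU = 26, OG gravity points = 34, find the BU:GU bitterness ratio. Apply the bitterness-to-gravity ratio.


BU:GU = IBU / OG_points
BU:GU = 26 / 34

0.7647


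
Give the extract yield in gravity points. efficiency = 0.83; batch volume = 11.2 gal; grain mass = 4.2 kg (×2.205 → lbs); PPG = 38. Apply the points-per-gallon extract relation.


points = lbs × PPG × eff / vol
lbs = 4.2 × 2.205 = 9.2610
points = 9.2610 × 38 × 0.83 / 11.2

26.0796 points


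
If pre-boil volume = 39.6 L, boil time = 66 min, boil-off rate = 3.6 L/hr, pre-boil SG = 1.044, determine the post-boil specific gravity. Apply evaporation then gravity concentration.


V_post = V_pre − rate·(t/60);  SG_post = 1 + (SG_pre−1)·V_pre/V_post
V_post = 39.6 − 3.6·(66/60) = 35.6400
SG_post = 1 + (1.044 − 1)·39.6/35.6400

1.0489


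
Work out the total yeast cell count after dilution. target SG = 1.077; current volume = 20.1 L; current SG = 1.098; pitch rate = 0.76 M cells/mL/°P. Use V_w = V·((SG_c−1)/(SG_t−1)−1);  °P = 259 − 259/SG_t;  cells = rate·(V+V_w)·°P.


V_w = 20.1·((1.098−1)/(1.077−1)−1) = 5.4818
V_final = 20.1 + 5.4818 = 25.5818
°P = 259 − 259/1.077 = 18.5172
cells = 0.76·25.5818·18.5172

360.0143 billion cells


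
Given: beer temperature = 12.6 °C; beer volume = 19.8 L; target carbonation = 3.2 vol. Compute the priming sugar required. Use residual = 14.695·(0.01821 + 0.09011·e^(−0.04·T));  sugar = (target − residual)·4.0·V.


residual = 14.695·(0.01821 + 0.09011·e^(−0.04·12.6)) = 1.0675
sugar = (3.2 − 1.0675)·4.0·19.8

168.8910 g


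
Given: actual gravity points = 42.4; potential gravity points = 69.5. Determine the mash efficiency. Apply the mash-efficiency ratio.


efficiency = actual / potential × 100
efficiency = 42.4 / 69.5 × 100

61.0072 %


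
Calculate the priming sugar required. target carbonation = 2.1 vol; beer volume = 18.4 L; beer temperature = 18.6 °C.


residual = 14.695·(0.01821 + 0.09011·e^(−0.04·T));  sugar = (target − residual)·4.0·V
residual = 14.695·(0.01821 + 0.09011·e^(−0.04·18.6)) = 0.8969
sugar = (2.1 − 0.8969)·4.0·18.4

88.5517 g


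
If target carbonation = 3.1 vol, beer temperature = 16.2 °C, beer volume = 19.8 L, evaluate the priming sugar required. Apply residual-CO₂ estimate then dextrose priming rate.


residual = 14.695·(0.01821 + 0.09011·e^(−0.04·T));  sugar = (target − residual)·4.0·V
residual = 14.695·(0.01821 + 0.09011·e^(−0.04·16.2)) = 0.9603
sugar = (3.1 − 0.9603)·4.0·19.8

169.4678 g


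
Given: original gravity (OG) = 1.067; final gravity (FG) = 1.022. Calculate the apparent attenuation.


AA = (OG − FG)/(OG − 1) · 100
AA = (1.067 − 1.022)/(1.067 − 1) · 100

67.1642 %


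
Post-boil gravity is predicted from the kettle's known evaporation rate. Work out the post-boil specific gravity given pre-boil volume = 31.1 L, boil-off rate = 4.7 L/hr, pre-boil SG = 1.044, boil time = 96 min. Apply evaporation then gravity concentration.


V_post = V_pre − rate·(t/60);  SG_post = 1 + (SG_pre−1)·V_pre/V_post
V_post = 31.1 − 4.7·(96/60) = 23.5800
SG_post = 1 + (1.044 − 1)·31.1/23.5800

1.0580


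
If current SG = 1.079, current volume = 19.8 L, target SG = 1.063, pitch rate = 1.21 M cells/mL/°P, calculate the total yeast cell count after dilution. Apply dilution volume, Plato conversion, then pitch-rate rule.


V_w = V·((SG_c−1)/(SG_t−1)−1);  °P = 259 − 259/SG_t;  cells = rate·(V+V_w)·°P
V_w = 19.8·((1.079−1)/(1.063−1)−1) = 5.0286
V_final = 19.8 + 5.0286 = 24.8286
°P = 259 − 259/1.063 = 15.3500
cells = 1.21·24.8286·15.3500

461.1521 billion cells


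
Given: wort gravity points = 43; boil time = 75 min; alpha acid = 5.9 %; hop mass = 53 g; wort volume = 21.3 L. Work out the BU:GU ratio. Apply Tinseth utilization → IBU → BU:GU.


U = 1.65·0.000125^(GP/1000)·(1−e^(−0.04t))/4.15;  IBU = (α/100)·m·U·1000/V;  BU:GU = IBU/GP
U = 1.65·0.000125^(43/1000)·(1−e^(−0.04·75))/4.15 = 0.2567
IBU = (5.9/100)·53·0.2567·1000/21.3 = 37.6853
BU:GU = 37.6853/43

0.8764


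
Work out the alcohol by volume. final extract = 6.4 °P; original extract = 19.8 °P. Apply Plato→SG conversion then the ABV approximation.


SG = 259/(259 − P);  ABV = (OG − FG)·131.25
OG = 259/(259 − 19.8) = 1.0828
FG = 259/(259 − 6.4) = 1.0253
ABV = (1.0828 − 1.0253)·131.25

7.5389 % ABV
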